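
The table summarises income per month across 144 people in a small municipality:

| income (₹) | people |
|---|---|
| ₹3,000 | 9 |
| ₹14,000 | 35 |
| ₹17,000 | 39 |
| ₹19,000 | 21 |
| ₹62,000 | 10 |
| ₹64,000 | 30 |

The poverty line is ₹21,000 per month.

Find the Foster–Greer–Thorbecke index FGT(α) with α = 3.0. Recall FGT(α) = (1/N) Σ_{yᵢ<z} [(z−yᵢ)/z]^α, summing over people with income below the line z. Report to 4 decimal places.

0.0504

Incomes under z: 9×₹3,000, 35×₹14,000, 39×₹17,000, 21×₹19,000 (q = 104 of N = 144).
Gap ratios (z−y)/z: (21000−3000)/21000 = 0.8571 (×9); (21000−14000)/21000 = 0.3333 (×35); (21000−17000)/21000 = 0.1905 (×39); (21000−19000)/21000 = 0.0952 (×21).
Raised to α = 3.0: 0.62974 (×9); 0.03704 (×35); 0.00691 (×39); 0.00086 (×21).
Sum = 7.251593; FGT(3.0) = 7.251593 / 144 = 0.0504.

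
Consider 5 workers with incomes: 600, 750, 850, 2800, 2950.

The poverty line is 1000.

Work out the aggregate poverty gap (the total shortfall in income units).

800

Below z: 600, 750, 850 (q = 3 of N = 5).
Individual gaps: 1000−600 = 400; 1000−750 = 250; 1000−850 = 150.
Aggregate gap = 800.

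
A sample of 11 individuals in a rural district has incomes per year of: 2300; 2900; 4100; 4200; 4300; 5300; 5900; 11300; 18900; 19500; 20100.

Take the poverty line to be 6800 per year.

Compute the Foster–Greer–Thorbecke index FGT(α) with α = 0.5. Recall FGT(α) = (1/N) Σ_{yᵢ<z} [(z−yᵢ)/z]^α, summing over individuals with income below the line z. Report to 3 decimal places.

0.387

Incomes under z: 2300, 2900, 4100, 4200, 4300, 5300, 5900 (q = 7 of N = 11).
Relative gaps: (6800−2300)/6800 = 0.6618; (6800−2900)/6800 = 0.5735; (6800−4100)/6800 = 0.3971; (6800−4200)/6800 = 0.3824; (6800−4300)/6800 = 0.3676; (6800−5300)/6800 = 0.2206; (6800−5900)/6800 = 0.1324.
Raised to α = 0.5: 0.81349; 0.75732; 0.63013; 0.61835; 0.60634; 0.46967; 0.36380.
Sum = 4.259090; FGT(0.5) = 4.259090 / 11 = 0.387.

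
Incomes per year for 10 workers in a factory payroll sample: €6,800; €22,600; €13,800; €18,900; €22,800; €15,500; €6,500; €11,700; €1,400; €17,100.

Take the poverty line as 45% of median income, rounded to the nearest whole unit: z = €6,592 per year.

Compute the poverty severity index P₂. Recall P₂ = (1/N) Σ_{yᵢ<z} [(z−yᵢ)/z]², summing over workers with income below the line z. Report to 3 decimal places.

Below z: €1,400, €6,500 (q = 2 of N = 10).
Normalized shortfalls: (6592−1400)/6592 = 0.7876; (6592−6500)/6592 = 0.0140.
Squared: 0.6203; 0.0002.
Sum = 0.620542; P₂ = 0.620542 / 10 = 0.062.

0.062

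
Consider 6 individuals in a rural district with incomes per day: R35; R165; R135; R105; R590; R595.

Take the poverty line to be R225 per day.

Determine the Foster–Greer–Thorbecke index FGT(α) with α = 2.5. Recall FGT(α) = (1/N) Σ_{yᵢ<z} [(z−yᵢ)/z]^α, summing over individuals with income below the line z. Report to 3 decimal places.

Below z: R35, R105, R135, R165 (q = 4 of N = 6).
Shortfall ratios: (225−35)/225 = 0.8444; (225−105)/225 = 0.5333; (225−135)/225 = 0.4000; (225−165)/225 = 0.2667.
Raised to α = 2.5: 0.65528; 0.20773; 0.10119; 0.03672.
Sum = 1.000925; FGT(2.5) = 1.000925 / 6 = 0.167.

0.167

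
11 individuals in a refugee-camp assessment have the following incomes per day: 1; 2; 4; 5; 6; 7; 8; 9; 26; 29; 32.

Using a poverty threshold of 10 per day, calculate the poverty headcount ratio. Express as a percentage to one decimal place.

8 of the 11 individuals have income below 10.
H = 8/11 = 72.7%.

72.7%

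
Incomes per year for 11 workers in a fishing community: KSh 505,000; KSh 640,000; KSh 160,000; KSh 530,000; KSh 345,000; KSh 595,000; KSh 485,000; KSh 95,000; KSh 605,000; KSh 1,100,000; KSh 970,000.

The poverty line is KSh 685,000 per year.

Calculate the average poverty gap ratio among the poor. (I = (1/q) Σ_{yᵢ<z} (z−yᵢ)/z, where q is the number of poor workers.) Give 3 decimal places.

0.358

Below z: KSh 95,000, KSh 160,000, KSh 345,000, KSh 485,000, KSh 505,000, KSh 530,000, KSh 595,000, KSh 605,000, KSh 640,000 (q = 9 of N = 11).
Relative gaps: 0.8613, 0.7664, 0.4964, 0.2920, 0.2628, 0.2263, 0.1314, 0.1168, 0.0657; sum = 3.218978.
The income-gap ratio divides by q (the poor only): 3.218978 / 9 = 0.358.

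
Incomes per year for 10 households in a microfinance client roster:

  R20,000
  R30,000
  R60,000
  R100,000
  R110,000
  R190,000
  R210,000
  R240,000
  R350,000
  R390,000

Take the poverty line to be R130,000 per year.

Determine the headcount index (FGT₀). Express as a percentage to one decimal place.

50.0%

5 of the 10 households have income below R130,000.
H = 5/10 = 50.0%.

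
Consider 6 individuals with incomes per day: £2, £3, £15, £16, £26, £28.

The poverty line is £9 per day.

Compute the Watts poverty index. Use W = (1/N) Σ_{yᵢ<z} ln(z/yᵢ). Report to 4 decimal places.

Incomes under z: £2, £3 (q = 2 of N = 6).
ln(z/y) terms: ln(9/2) = 1.5041; ln(9/3) = 1.0986.
W = 2.602690 / 6 = 0.4338.

0.4338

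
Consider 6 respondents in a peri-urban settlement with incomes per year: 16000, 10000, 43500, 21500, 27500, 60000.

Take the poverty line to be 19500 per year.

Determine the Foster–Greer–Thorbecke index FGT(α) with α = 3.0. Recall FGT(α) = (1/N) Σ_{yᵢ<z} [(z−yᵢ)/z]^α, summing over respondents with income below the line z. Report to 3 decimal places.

0.020

Below z: 10000, 16000 (q = 2 of N = 6).
Shortfall ratios: (19500−10000)/19500 = 0.4872; (19500−16000)/19500 = 0.1795.
Raised to α = 3.0: 0.11563; 0.00578.
Sum = 0.121411; FGT(3.0) = 0.121411 / 6 = 0.020.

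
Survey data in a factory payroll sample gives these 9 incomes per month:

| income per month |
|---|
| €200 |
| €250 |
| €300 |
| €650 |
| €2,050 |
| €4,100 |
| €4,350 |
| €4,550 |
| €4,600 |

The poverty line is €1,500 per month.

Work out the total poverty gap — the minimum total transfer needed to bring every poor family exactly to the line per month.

Poor units: €200, €250, €300, €650 (q = 4 of N = 9).
Individual gaps: 1500−200 = 1300; 1500−250 = 1250; 1500−300 = 1200; 1500−650 = 850.
Aggregate gap = €4,600.

€4,600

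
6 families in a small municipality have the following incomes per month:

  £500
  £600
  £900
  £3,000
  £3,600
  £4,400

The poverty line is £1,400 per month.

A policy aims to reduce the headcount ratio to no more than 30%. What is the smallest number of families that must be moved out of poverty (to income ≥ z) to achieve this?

2

Currently q = 3 of N = 6 are below the line (H = 0.500).
A headcount ratio of at most 30% allows at most ⌊0.30 × 6⌋ = 1 poor families.
So at least 3 − 1 = 2 must be lifted.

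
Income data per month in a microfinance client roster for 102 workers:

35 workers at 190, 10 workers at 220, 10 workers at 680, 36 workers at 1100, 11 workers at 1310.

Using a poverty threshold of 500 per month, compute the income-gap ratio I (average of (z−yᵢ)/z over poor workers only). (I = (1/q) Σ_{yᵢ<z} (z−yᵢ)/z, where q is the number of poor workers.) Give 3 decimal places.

Below the line: 35×190, 10×220 (q = 45 of N = 102).
Relative gaps: 0.6200 (×35), 0.5600 (×10); sum = 27.300000.
The income-gap ratio divides by q (the poor only): 27.300000 / 45 = 0.607.

0.607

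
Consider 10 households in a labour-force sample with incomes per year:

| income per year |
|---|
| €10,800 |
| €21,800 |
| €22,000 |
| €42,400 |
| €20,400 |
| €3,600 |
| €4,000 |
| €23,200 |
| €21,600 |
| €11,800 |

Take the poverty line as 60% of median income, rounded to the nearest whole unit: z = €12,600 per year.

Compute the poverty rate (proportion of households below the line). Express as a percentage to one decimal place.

40.0%

4 of the 10 households have income below €12,600.
H = 4/10 = 40.0%.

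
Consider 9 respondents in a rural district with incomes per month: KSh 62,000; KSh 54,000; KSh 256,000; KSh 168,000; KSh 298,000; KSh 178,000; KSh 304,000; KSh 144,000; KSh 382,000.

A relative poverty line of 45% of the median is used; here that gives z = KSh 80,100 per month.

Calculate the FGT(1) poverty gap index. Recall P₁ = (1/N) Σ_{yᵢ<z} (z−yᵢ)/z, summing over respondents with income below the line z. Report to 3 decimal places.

Below the line: KSh 54,000, KSh 62,000 (q = 2 of N = 9).
Shortfall ratios: (80100−54000)/80100 = 0.3258; (80100−62000)/80100 = 0.2260.
Sum of shortfalls = 0.551810; P₁ averages over all N: 0.551810 / 9 = 0.061.

0.061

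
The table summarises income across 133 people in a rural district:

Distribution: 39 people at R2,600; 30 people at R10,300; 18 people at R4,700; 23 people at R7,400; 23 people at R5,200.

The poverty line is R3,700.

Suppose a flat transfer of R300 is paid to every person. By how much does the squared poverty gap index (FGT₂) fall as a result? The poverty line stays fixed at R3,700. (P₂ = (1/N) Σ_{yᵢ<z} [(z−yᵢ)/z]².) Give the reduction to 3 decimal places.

0.012

Before: below the line — 39×R2,600; squared poverty gap index (FGT₂) = 0.02592.
After the R300 transfer: below the line — 39×R2,900; squared poverty gap index (FGT₂) = 0.01371.
Reduction = 0.02592 − 0.01371 = 0.012.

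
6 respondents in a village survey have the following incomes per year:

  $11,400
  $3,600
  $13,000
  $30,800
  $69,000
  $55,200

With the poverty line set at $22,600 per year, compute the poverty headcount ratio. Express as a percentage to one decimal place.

3 of the 6 respondents have income below $22,600.
H = 3/6 = 50.0%.

50.0%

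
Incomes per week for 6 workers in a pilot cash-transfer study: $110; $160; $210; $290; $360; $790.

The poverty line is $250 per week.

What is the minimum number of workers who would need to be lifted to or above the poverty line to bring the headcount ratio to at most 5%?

3 of the 6 workers are poor, so H = 3/6 = 0.500.
A headcount ratio of at most 5% allows at most ⌊0.05 × 6⌋ = 0 poor workers.
So at least 3 − 0 = 3 must be lifted.

3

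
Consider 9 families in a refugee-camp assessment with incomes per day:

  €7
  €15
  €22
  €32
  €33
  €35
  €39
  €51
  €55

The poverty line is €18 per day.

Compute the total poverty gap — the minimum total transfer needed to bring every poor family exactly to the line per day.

€14

Incomes under z: €7, €15 (q = 2 of N = 9).
Individual gaps: 18−7 = 11; 18−15 = 3.
Aggregate gap = €14.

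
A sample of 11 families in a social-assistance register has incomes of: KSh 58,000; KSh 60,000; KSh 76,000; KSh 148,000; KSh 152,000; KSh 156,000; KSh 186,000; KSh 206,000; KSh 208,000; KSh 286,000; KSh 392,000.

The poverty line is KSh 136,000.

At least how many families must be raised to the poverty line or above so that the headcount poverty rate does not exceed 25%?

Currently q = 3 of N = 11 are below the line (H = 0.273).
A headcount ratio of at most 25% allows at most ⌊0.25 × 11⌋ = 2 poor families.
So at least 3 − 2 = 1 must be lifted.

1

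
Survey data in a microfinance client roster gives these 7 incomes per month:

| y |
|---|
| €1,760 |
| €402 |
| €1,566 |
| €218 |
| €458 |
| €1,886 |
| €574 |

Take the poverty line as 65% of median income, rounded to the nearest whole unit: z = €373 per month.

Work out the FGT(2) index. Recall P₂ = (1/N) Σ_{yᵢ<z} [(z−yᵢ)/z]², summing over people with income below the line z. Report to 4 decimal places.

Incomes under z: €218 (q = 1 of N = 7).
Shortfall ratios: (373−218)/373 = 0.4155.
Squared: 0.1727.
Sum = 0.172681; P₂ = 0.172681 / 7 = 0.0247.

0.0247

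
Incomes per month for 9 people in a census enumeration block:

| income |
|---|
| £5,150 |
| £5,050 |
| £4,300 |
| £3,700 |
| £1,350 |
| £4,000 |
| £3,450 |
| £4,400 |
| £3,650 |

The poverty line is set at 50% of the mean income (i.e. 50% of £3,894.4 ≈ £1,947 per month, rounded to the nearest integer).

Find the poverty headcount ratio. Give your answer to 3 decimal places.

0.111

1 of the 9 people have income below £1,947.
H = 1/9 = 0.111.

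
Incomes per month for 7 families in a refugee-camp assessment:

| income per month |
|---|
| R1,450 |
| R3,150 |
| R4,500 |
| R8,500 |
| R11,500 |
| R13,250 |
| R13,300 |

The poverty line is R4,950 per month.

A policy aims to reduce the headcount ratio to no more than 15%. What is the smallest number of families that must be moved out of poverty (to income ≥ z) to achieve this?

3 of the 7 families are poor, so H = 3/7 = 0.429.
A headcount ratio of at most 15% allows at most ⌊0.15 × 7⌋ = 1 poor families.
So at least 3 − 1 = 2 must be lifted.

2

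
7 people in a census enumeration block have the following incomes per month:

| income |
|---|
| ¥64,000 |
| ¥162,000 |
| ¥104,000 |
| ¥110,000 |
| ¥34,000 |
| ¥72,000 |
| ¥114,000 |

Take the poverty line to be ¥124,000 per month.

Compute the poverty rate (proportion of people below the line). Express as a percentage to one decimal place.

85.7%

6 of the 7 people have income below ¥124,000.
H = 6/7 = 85.7%.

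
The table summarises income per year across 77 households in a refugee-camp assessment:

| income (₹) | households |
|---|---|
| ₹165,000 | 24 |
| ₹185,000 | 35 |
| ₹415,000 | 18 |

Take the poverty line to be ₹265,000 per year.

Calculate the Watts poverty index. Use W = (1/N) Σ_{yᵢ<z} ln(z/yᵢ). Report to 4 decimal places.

Below the line: 24×₹165,000, 35×₹185,000 (q = 59 of N = 77).
Log shortfalls: ln(265000/165000) = 0.4738 (×24); ln(265000/185000) = 0.3594 (×35).
W = 23.948914 / 77 = 0.3110.

0.3110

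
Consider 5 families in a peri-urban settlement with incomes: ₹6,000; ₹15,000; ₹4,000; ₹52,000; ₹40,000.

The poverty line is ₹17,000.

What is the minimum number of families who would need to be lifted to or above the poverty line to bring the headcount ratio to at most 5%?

Currently q = 3 of N = 5 are below the line (H = 0.600).
A headcount ratio of at most 5% allows at most ⌊0.05 × 5⌋ = 0 poor families.
So at least 3 − 0 = 3 must be lifted.

3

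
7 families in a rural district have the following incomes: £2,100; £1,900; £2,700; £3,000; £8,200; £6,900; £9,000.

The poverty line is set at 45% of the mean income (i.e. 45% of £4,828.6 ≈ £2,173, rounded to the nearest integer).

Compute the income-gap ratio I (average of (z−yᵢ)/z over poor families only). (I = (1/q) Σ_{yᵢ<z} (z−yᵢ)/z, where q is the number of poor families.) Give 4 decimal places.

0.0796

Below z: £1,900, £2,100 (q = 2 of N = 7).
Shortfall ratios (z−y)/z: 0.1256, 0.0336; sum = 0.159227.
I averages over the q = 2 poor units only: 0.159227 / 2 = 0.0796.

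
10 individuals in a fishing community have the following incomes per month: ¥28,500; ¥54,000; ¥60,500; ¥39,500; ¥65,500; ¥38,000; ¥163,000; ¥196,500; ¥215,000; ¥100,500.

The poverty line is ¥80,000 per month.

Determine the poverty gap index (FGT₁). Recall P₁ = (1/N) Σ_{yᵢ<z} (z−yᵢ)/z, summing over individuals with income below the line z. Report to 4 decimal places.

Below the line: ¥28,500, ¥38,000, ¥39,500, ¥54,000, ¥60,500, ¥65,500 (q = 6 of N = 10).
Relative gaps: (80000−28500)/80000 = 0.6438; (80000−38000)/80000 = 0.5250; (80000−39500)/80000 = 0.5062; (80000−54000)/80000 = 0.3250; (80000−60500)/80000 = 0.2437; (80000−65500)/80000 = 0.1812.
Sum of shortfalls = 2.425000; P₁ averages over all N: 2.425000 / 10 = 0.2425.

0.2425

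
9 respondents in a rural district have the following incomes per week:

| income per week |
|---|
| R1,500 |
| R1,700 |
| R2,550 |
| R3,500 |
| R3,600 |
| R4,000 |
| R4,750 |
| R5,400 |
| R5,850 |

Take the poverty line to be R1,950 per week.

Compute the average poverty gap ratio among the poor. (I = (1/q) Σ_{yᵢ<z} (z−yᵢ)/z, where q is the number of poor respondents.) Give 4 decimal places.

Poor units: R1,500, R1,700 (q = 2 of N = 9).
Shortfall ratios (z−y)/z: 0.2308, 0.1282; sum = 0.358974.
I averages over the q = 2 poor units only: 0.358974 / 2 = 0.1795.

0.1795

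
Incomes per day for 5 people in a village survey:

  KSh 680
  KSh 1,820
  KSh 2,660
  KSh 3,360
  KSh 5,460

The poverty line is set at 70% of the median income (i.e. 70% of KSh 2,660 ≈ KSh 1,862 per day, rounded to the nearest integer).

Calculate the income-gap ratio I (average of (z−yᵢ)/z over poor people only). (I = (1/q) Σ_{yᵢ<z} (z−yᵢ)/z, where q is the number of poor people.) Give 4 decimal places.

Below the line: KSh 680, KSh 1,820 (q = 2 of N = 5).
Shortfall ratios (z−y)/z: 0.6348, 0.0226; sum = 0.657358.
The income-gap ratio divides by q (the poor only): 0.657358 / 2 = 0.3287.

0.3287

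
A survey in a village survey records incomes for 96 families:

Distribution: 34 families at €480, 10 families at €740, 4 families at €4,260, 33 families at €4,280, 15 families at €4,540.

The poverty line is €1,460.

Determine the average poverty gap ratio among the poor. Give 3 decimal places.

0.631

Below the line: 34×€480, 10×€740 (q = 44 of N = 96).
Relative gaps: 0.6712 (×34), 0.4932 (×10); sum = 27.753425.
I averages over the q = 44 poor units only: 27.753425 / 44 = 0.631.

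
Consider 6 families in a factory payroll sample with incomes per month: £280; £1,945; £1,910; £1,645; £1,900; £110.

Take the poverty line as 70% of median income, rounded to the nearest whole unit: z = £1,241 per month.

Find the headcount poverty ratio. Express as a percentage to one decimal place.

33.3%

2 of the 6 families have income below £1,241.
H = 2/6 = 33.3%.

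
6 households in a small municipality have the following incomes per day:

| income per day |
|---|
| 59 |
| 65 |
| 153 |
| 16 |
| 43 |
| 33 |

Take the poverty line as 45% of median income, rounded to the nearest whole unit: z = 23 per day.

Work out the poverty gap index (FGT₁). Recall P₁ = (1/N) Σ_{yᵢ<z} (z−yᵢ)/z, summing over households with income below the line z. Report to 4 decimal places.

Incomes under z: 16 (q = 1 of N = 6).
Gap ratios (z−y)/z: (23−16)/23 = 0.3043.
Sum of shortfalls = 0.304348; P₁ averages over all N: 0.304348 / 6 = 0.0507.

0.0507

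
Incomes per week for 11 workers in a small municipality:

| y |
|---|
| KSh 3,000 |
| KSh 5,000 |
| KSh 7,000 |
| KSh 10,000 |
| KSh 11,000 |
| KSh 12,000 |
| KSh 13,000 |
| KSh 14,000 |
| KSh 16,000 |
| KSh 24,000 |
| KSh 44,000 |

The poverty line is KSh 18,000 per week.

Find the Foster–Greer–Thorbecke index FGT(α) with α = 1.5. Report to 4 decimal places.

0.2611

Incomes under z: KSh 3,000, KSh 5,000, KSh 7,000, KSh 10,000, KSh 11,000, KSh 12,000, KSh 13,000, KSh 14,000, KSh 16,000 (q = 9 of N = 11).
Relative gaps: (18000−3000)/18000 = 0.8333; (18000−5000)/18000 = 0.7222; (18000−7000)/18000 = 0.6111; (18000−10000)/18000 = 0.4444; (18000−11000)/18000 = 0.3889; (18000−12000)/18000 = 0.3333; (18000−13000)/18000 = 0.2778; (18000−14000)/18000 = 0.2222; (18000−16000)/18000 = 0.1111.
Raised to α = 1.5: 0.76073; 0.61377; 0.47773; 0.29630; 0.24251; 0.19245; 0.14640; 0.10476; 0.03704.
Sum = 2.871681; FGT(1.5) = 2.871681 / 11 = 0.2611.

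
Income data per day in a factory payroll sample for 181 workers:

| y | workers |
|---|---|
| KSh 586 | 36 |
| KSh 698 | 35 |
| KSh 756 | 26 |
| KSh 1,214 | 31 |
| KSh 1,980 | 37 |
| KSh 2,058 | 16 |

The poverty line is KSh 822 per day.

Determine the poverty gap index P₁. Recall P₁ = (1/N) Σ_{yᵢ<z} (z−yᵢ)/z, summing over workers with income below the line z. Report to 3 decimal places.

0.098

Below the line: 36×KSh 586, 35×KSh 698, 26×KSh 756 (q = 97 of N = 181).
Gap ratios (z−y)/z: (822−586)/822 = 0.2871 (×36); (822−698)/822 = 0.1509 (×35); (822−756)/822 = 0.0803 (×26).
Σ = 17.703163. Dividing by the full population N = 181 gives P₁ = 0.098.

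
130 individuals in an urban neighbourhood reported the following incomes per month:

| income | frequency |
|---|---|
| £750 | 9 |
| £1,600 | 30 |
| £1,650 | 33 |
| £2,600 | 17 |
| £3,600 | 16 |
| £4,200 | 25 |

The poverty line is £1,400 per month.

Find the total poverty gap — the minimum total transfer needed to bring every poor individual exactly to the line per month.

Below the line: 9×£750 (q = 9 of N = 130).
Individual gaps: 9×(1400−750) = 5850.
Aggregate gap = £5,850.

£5,850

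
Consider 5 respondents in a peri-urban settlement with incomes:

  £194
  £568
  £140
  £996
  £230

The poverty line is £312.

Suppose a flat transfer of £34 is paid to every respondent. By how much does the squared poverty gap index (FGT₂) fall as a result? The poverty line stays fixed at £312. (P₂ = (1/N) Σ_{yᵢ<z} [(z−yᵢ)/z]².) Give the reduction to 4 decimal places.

0.0448

Before: below the line — £140, £194, £230; squared poverty gap index (FGT₂) = 0.103205.
After the £34 transfer: below the line — £174, £228, £264; squared poverty gap index (FGT₂) = 0.058358.
Reduction = 0.103205 − 0.058358 = 0.0448.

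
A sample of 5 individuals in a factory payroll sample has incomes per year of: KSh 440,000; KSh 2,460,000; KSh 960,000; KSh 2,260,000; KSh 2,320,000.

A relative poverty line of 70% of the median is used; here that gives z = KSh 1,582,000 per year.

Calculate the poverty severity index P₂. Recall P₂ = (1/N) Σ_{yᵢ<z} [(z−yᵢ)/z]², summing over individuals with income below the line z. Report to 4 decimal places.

Poor units: KSh 440,000, KSh 960,000 (q = 2 of N = 5).
Shortfall ratios: (1582000−440000)/1582000 = 0.7219; (1582000−960000)/1582000 = 0.3932.
Squared: 0.5211; 0.1546.
Sum = 0.675683; P₂ = 0.675683 / 5 = 0.1351.

0.1351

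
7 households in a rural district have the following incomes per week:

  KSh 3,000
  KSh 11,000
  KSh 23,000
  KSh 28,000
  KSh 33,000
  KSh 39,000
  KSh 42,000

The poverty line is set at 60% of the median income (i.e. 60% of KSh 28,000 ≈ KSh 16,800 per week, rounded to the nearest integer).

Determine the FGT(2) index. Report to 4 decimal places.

Below the line: KSh 3,000, KSh 11,000 (q = 2 of N = 7).
Relative gaps: (16800−3000)/16800 = 0.8214; (16800−11000)/16800 = 0.3452.
Squared: 0.6747; 0.1192.
Sum = 0.793934; P₂ = 0.793934 / 7 = 0.1134.

0.1134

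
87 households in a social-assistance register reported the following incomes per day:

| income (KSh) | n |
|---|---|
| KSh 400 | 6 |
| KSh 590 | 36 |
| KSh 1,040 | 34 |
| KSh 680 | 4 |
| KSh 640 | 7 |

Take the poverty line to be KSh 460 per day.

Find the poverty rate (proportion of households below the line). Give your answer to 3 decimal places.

6 of the 87 households have income below KSh 460.
H = 6/87 = 0.069.

0.069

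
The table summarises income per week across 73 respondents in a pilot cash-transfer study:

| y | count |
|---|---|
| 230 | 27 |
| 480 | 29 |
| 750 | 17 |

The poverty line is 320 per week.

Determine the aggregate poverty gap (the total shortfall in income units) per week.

2430

Below z: 27×230 (q = 27 of N = 73).
Individual gaps: 27×(320−230) = 2430.
Aggregate gap = 2430.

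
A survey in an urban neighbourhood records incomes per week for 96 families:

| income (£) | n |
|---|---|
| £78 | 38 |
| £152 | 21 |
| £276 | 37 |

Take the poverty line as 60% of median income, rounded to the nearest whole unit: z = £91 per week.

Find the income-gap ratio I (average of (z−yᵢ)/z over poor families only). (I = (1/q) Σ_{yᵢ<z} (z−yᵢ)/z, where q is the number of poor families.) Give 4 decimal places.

Below z: 38×£78 (q = 38 of N = 96).
Shortfall ratios (z−y)/z: 0.1429 (×38); sum = 5.428571.
The income-gap ratio divides by q (the poor only): 5.428571 / 38 = 0.1429.

0.1429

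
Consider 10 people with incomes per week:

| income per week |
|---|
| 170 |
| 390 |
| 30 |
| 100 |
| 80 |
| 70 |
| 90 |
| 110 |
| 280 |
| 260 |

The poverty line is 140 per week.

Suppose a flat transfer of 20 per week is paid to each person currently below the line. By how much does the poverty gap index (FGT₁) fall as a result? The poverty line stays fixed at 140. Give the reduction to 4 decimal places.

Before: below the line — 30, 70, 80, 90, 100, 110; poverty gap index (FGT₁) = 0.257143.
After the 20 transfer: below the line — 50, 90, 100, 110, 120, 130; poverty gap index (FGT₁) = 0.171429.
Reduction = 0.257143 − 0.171429 = 0.0857.

0.0857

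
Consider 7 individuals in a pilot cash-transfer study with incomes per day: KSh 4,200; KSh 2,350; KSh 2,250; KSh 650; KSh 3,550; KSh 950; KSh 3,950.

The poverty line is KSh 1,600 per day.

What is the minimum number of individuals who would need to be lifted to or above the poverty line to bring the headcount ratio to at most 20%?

1

Currently q = 2 of N = 7 are below the line (H = 0.286).
A headcount ratio of at most 20% allows at most ⌊0.20 × 7⌋ = 1 poor individuals.
So at least 2 − 1 = 1 must be lifted.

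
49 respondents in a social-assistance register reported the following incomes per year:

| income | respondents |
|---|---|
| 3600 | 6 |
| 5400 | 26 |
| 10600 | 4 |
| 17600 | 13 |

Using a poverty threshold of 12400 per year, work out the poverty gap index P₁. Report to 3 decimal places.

Below z: 6×3600, 26×5400, 4×10600 (q = 36 of N = 49).
Shortfall ratios: (12400−3600)/12400 = 0.7097 (×6); (12400−5400)/12400 = 0.5645 (×26); (12400−10600)/12400 = 0.1452 (×4).
Sum of shortfalls = 19.516129; P₁ averages over all N: 19.516129 / 49 = 0.398.

0.398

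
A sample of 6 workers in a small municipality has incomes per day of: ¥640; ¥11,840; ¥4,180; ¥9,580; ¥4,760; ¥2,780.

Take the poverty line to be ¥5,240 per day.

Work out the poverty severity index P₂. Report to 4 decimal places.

0.1734

Below the line: ¥640, ¥2,780, ¥4,180, ¥4,760 (q = 4 of N = 6).
Shortfall ratios: (5240−640)/5240 = 0.8779; (5240−2780)/5240 = 0.4695; (5240−4180)/5240 = 0.2023; (5240−4760)/5240 = 0.0916.
Squared: 0.7706; 0.2204; 0.0409; 0.0084.
Sum = 1.040353; P₂ = 1.040353 / 6 = 0.1734.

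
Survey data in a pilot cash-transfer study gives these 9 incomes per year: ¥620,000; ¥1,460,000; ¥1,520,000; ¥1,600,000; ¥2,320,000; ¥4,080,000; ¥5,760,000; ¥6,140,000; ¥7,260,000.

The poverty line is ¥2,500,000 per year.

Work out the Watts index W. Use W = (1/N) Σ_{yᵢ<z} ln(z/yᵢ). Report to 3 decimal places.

0.328

Below z: ¥620,000, ¥1,460,000, ¥1,520,000, ¥1,600,000, ¥2,320,000 (q = 5 of N = 9).
Log gaps: ln(2500000/620000) = 1.3943; ln(2500000/1460000) = 0.5379; ln(2500000/1520000) = 0.4976; ln(2500000/1600000) = 0.4463; ln(2500000/2320000) = 0.0747.
W = 2.950772 / 9 = 0.328.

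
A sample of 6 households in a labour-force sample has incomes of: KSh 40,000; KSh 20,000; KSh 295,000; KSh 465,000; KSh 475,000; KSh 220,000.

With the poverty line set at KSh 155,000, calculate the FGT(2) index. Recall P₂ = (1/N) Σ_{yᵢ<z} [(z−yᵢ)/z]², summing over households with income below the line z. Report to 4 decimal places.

0.2182

Below z: KSh 20,000, KSh 40,000 (q = 2 of N = 6).
Normalized shortfalls: (155000−20000)/155000 = 0.8710; (155000−40000)/155000 = 0.7419.
Squared: 0.7586; 0.5505.
Sum = 1.309053; P₂ = 1.309053 / 6 = 0.2182.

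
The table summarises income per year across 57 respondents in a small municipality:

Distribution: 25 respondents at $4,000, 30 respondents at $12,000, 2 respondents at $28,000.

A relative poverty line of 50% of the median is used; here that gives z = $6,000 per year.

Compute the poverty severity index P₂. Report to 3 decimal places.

Incomes under z: 25×$4,000 (q = 25 of N = 57).
Normalized shortfalls: (6000−4000)/6000 = 0.3333 (×25).
Squared: 0.1111 (×25).
Sum = 2.777778; P₂ = 2.777778 / 57 = 0.049.

0.049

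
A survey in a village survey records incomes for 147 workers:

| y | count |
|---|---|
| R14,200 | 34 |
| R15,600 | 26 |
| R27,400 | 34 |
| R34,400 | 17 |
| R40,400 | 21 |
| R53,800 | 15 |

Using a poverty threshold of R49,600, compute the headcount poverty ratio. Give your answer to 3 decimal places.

0.898

132 of the 147 workers have income below R49,600.
H = 132/147 = 0.898.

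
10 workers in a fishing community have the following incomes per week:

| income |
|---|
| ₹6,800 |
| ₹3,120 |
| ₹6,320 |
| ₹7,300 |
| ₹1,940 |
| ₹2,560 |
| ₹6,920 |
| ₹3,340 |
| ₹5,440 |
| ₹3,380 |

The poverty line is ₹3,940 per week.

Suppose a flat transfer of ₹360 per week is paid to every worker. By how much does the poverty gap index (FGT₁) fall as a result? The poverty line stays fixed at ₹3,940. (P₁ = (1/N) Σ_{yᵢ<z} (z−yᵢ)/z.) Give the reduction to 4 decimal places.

Before: below the line — ₹1,940, ₹2,560, ₹3,120, ₹3,340, ₹3,380; poverty gap index (FGT₁) = 0.136041.
After the ₹360 transfer: below the line — ₹2,300, ₹2,920, ₹3,480, ₹3,700, ₹3,740; poverty gap index (FGT₁) = 0.090355.
Reduction = 0.136041 − 0.090355 = 0.0457.

0.0457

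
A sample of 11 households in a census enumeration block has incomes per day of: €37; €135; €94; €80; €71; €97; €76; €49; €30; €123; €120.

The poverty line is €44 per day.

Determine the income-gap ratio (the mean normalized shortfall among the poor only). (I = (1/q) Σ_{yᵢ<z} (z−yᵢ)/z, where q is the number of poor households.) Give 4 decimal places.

0.2386

Poor units: €30, €37 (q = 2 of N = 11).
Relative gaps: 0.3182, 0.1591; sum = 0.477273.
The income-gap ratio divides by q (the poor only): 0.477273 / 2 = 0.2386.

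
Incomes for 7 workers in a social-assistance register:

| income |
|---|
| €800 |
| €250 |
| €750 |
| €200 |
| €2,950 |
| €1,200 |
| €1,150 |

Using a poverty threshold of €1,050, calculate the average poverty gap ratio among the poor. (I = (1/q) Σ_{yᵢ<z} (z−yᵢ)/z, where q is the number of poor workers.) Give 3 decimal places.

0.524

Below z: €200, €250, €750, €800 (q = 4 of N = 7).
Relative gaps: 0.8095, 0.7619, 0.2857, 0.2381; sum = 2.095238.
I averages over the q = 4 poor units only: 2.095238 / 4 = 0.524.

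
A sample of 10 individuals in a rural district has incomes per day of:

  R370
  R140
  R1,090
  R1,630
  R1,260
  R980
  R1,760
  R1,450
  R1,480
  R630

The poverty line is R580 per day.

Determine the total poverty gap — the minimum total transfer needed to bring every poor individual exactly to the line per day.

R650

Below z: R140, R370 (q = 2 of N = 10).
Individual gaps: 580−140 = 440; 580−370 = 210.
Aggregate gap = R650.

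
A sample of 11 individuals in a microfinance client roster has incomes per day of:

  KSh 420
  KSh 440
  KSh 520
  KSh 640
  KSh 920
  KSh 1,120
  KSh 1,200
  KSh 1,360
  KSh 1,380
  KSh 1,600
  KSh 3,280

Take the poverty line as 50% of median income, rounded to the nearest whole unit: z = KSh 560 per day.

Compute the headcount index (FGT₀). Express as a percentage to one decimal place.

27.3%

3 of the 11 individuals have income below KSh 560.
H = 3/11 = 27.3%.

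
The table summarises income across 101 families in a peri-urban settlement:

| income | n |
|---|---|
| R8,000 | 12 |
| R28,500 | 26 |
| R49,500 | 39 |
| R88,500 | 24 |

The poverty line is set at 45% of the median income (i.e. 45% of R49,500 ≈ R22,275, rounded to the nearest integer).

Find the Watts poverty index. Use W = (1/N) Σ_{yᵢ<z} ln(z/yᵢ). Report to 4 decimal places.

Below z: 12×R8,000 (q = 12 of N = 101).
ln(z/y) terms: ln(22275/8000) = 1.0240 (×12).
W = 12.288281 / 101 = 0.1217.

0.1217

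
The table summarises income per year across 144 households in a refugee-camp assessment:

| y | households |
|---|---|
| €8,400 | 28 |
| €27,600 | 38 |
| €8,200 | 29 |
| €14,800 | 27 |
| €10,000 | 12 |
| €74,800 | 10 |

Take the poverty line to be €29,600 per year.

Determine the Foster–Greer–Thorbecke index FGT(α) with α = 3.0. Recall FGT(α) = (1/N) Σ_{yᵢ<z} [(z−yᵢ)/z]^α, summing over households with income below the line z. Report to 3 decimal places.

Poor units: 29×€8,200, 28×€8,400, 12×€10,000, 27×€14,800, 38×€27,600 (q = 134 of N = 144).
Relative gaps: (29600−8200)/29600 = 0.7230 (×29); (29600−8400)/29600 = 0.7162 (×28); (29600−10000)/29600 = 0.6622 (×12); (29600−14800)/29600 = 0.5000 (×27); (29600−27600)/29600 = 0.0676 (×38).
Raised to α = 3.0: 0.37789 (×29); 0.36739 (×28); 0.29033 (×12); 0.12500 (×27); 0.00031 (×38).
Sum = 28.116562; FGT(3.0) = 28.116562 / 144 = 0.195.

0.195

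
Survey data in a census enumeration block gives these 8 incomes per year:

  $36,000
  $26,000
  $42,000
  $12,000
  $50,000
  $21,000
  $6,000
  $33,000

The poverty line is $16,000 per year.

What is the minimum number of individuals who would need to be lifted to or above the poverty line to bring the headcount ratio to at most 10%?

2

Currently q = 2 of N = 8 are below the line (H = 0.250).
A headcount ratio of at most 10% allows at most ⌊0.10 × 8⌋ = 0 poor individuals.
So at least 2 − 0 = 2 must be lifted.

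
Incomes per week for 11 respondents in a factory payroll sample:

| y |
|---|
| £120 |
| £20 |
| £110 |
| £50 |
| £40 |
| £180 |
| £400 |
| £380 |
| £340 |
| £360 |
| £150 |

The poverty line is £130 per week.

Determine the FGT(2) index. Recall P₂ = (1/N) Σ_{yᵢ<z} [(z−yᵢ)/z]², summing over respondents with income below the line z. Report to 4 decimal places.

0.1458

Below z: £20, £40, £50, £110, £120 (q = 5 of N = 11).
Gap ratios (z−y)/z: (130−20)/130 = 0.8462; (130−40)/130 = 0.6923; (130−50)/130 = 0.6154; (130−110)/130 = 0.1538; (130−120)/130 = 0.0769.
Squared: 0.7160; 0.4793; 0.3787; 0.0237; 0.0059.
Sum = 1.603550; P₂ = 1.603550 / 11 = 0.1458.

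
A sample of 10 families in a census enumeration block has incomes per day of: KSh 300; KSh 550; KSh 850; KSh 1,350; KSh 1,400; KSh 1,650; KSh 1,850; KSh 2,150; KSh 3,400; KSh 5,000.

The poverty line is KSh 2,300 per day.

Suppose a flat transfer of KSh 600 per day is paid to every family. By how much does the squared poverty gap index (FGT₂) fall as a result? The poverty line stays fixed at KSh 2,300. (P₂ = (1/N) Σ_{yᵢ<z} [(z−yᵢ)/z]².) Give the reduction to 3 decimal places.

0.138

Before: below the line — KSh 300, KSh 550, KSh 850, KSh 1,350, KSh 1,400, KSh 1,650, KSh 1,850, KSh 2,150; squared poverty gap index (FGT₂) = 0.21786.
After the KSh 600 transfer: below the line — KSh 900, KSh 1,150, KSh 1,450, KSh 1,950, KSh 2,000, KSh 2,250; squared poverty gap index (FGT₂) = 0.07977.
Reduction = 0.21786 − 0.07977 = 0.138.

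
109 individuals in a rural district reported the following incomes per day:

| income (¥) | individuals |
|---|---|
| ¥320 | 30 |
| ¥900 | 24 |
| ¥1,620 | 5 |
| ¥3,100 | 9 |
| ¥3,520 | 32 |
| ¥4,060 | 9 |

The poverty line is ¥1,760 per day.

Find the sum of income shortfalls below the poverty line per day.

¥64,540

Below the line: 30×¥320, 24×¥900, 5×¥1,620 (q = 59 of N = 109).
Individual gaps: 30×(1760−320) = 43200; 24×(1760−900) = 20640; 5×(1760−1620) = 700.
Aggregate gap = ¥64,540.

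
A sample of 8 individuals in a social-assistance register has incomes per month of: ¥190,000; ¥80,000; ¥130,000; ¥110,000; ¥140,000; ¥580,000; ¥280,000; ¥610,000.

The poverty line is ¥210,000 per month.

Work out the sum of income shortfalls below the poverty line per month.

¥400,000

Below the line: ¥80,000, ¥110,000, ¥130,000, ¥140,000, ¥190,000 (q = 5 of N = 8).
Individual gaps: 210000−80000 = 130000; 210000−110000 = 100000; 210000−130000 = 80000; 210000−140000 = 70000; 210000−190000 = 20000.
Aggregate gap = ¥400,000.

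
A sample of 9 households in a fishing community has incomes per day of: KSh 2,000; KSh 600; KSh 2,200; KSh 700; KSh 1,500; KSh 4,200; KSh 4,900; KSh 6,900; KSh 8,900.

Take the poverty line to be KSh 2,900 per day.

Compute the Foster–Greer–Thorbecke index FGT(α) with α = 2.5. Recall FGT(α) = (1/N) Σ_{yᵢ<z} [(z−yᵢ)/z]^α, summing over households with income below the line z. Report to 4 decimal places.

0.1451

Below the line: KSh 600, KSh 700, KSh 1,500, KSh 2,000, KSh 2,200 (q = 5 of N = 9).
Relative gaps: (2900−600)/2900 = 0.7931; (2900−700)/2900 = 0.7586; (2900−1500)/2900 = 0.4828; (2900−2000)/2900 = 0.3103; (2900−2200)/2900 = 0.2414.
Raised to α = 2.5: 0.56018; 0.50126; 0.16193; 0.05366; 0.02863.
Sum = 1.305644; FGT(2.5) = 1.305644 / 9 = 0.1451.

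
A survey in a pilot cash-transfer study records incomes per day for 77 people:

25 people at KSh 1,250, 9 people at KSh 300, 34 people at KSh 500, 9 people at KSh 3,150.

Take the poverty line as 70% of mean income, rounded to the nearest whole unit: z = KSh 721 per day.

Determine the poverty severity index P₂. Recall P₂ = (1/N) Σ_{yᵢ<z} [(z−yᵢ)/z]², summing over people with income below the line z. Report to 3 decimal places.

Below the line: 9×KSh 300, 34×KSh 500 (q = 43 of N = 77).
Normalized shortfalls: (721−300)/721 = 0.5839 (×9); (721−500)/721 = 0.3065 (×34).
Squared: 0.3410 (×9); 0.0940 (×34).
Sum = 6.262998; P₂ = 6.262998 / 77 = 0.081.

0.081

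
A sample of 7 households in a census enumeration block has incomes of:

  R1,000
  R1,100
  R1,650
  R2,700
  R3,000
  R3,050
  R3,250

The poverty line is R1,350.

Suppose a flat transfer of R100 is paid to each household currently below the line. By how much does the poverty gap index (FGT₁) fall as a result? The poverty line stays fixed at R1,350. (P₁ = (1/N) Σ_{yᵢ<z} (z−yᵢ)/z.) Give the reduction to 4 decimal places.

Before: below the line — R1,000, R1,100; poverty gap index (FGT₁) = 0.063492.
After the R100 transfer: below the line — R1,100, R1,200; poverty gap index (FGT₁) = 0.042328.
Reduction = 0.063492 − 0.042328 = 0.0212.

0.0212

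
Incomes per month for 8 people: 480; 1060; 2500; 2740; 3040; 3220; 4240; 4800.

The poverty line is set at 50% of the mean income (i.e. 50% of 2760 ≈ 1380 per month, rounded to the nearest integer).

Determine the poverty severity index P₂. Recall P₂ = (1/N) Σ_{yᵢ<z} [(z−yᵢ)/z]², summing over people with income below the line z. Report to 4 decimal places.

Below the line: 480, 1060 (q = 2 of N = 8).
Normalized shortfalls: (1380−480)/1380 = 0.6522; (1380−1060)/1380 = 0.2319.
Squared: 0.4253; 0.0538.
Sum = 0.479101; P₂ = 0.479101 / 8 = 0.0599.

0.0599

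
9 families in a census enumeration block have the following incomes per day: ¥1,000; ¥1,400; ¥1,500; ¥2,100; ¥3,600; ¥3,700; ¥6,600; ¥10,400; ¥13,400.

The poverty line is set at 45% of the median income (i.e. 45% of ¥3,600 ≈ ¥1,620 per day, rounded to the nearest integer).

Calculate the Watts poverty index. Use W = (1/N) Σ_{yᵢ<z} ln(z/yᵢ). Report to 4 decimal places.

Poor units: ¥1,000, ¥1,400, ¥1,500 (q = 3 of N = 9).
Log gaps: ln(1620/1000) = 0.4824; ln(1620/1400) = 0.1460; ln(1620/1500) = 0.0770.
W = 0.705341 / 9 = 0.0784.

0.0784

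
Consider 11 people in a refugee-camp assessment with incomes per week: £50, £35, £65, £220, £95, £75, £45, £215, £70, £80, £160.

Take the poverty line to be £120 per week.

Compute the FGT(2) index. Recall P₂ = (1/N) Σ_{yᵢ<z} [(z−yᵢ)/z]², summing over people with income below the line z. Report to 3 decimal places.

0.174

Incomes under z: £35, £45, £50, £65, £70, £75, £80, £95 (q = 8 of N = 11).
Relative gaps: (120−35)/120 = 0.7083; (120−45)/120 = 0.6250; (120−50)/120 = 0.5833; (120−65)/120 = 0.4583; (120−70)/120 = 0.4167; (120−75)/120 = 0.3750; (120−80)/120 = 0.3333; (120−95)/120 = 0.2083.
Squared: 0.5017; 0.3906; 0.3403; 0.2101; 0.1736; 0.1406; 0.1111; 0.0434.
Sum = 1.911458; P₂ = 1.911458 / 11 = 0.174.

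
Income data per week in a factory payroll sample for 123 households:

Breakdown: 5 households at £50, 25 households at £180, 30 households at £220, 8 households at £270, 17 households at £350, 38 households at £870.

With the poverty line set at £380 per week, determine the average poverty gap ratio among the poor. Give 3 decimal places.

Incomes under z: 5×£50, 25×£180, 30×£220, 8×£270, 17×£350 (q = 85 of N = 123).
Shortfall ratios (z−y)/z: 0.8684 (×5), 0.5263 (×25), 0.4211 (×30), 0.2895 (×8), 0.0789 (×17); sum = 33.789474.
The income-gap ratio divides by q (the poor only): 33.789474 / 85 = 0.398.

0.398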